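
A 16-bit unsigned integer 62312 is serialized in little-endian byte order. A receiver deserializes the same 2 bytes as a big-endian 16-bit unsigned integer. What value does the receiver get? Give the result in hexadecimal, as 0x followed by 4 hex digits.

62312 in 16-bit hexadecimal is 0xF368.
Stored little-endian, the bytes at ascending addresses are 68 F3.
Read back as big-endian, the last byte is least significant, giving 0x68F3.

0x68F3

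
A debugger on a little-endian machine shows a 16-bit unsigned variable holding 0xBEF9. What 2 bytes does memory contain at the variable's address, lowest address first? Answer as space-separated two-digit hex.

Split into bytes (most-significant first): BE F9.
In little-endian order the low byte comes first in memory.
So at ascending addresses the bytes are F9 BE.

F9 BE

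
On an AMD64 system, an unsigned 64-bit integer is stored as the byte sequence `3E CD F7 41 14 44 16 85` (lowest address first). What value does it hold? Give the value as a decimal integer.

9589927310328843582

Little-endian: lowest address holds the least-significant byte.
Reassemble most-significant byte first: 85 16 44 14 41 F7 CD 3E → 0x8516441441F7CD3E.
0x8516441441F7CD3E = 9589927310328843582.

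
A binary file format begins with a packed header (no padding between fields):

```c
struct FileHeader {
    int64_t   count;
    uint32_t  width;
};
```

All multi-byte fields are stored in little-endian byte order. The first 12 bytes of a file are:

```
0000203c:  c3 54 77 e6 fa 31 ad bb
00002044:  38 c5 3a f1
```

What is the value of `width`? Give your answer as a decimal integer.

4047160632

`width` follows `count` (8 bytes), so it starts at byte offset 8 and occupies 4 bytes.
Bytes at offsets 8..11: 38 C5 3A F1.
In little-endian order the low byte comes first in memory.
Reassemble most-significant byte first: F1 3A C5 38 → 0xF13AC538.
0xF13AC538 = 4047160632.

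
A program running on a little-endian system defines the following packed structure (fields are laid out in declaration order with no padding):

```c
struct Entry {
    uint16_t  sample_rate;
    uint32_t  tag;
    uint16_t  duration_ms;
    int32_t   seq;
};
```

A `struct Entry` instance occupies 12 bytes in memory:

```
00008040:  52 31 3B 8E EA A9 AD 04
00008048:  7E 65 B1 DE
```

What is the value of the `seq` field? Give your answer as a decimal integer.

-558799490

`seq` follows `sample_rate` (2 B), `tag` (4 B), `duration_ms` (2 B), so it starts at offset 2 + 4 + 2 = 8 and occupies 4 bytes.
Bytes at offsets 8..11: 7E 65 B1 DE.
Little-endian stores the least-significant byte at the lowest address.
Reassemble most-significant byte first: DE B1 65 7E → 0xDEB1657E.
Top bit is set, so as a signed 32-bit value this is 0xDEB1657E − 2^32 = -558799490.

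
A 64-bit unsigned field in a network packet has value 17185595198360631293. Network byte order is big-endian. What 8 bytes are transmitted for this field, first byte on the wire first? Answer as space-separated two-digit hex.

EE 7F 7F C7 9B F1 B7 FD

17185595198360631293 in hexadecimal, padded to 64 bits, is 0xEE7F7FC79BF1B7FD.
Split into bytes (most-significant first): EE 7F 7F C7 9B F1 B7 FD.
Big-endian: lowest address holds the most-significant byte.
So the memory order matches the most-significant-first order: EE 7F 7F C7 9B F1 B7 FD.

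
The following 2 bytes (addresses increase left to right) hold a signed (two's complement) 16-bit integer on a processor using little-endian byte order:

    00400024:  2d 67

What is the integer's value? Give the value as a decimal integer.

In little-endian order the low byte comes first in memory.
Reassemble most-significant byte first: 67 2D → 0x672D.
0x672D = 26413.

26413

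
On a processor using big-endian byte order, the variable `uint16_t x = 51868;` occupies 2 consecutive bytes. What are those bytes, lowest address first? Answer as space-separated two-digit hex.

51868 in hexadecimal, padded to 16 bits, is 0xCA9C.
Split into bytes (most-significant first): CA 9C.
In big-endian order the high byte comes first in memory.
So the memory order matches the most-significant-first order: CA 9C.

CA 9C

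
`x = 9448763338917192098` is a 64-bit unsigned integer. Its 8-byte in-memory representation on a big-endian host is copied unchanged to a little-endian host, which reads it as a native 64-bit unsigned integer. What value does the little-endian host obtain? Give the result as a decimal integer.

9448763338917192098 in 64-bit hexadecimal is 0x8320C031EEE4A1A2.
Stored big-endian, the bytes at ascending addresses are 83 20 C0 31 EE E4 A1 A2.
Read back as little-endian, the first byte is least significant, giving 0xA2A1E4EE31C02083.
0xA2A1E4EE31C02083 = 11718899417082765443.

11718899417082765443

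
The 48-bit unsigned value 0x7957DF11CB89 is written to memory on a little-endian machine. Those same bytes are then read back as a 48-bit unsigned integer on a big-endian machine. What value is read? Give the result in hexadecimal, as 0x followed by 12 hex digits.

0x89CB11DF5779

Stored little-endian, the bytes at ascending addresses are 89 CB 11 DF 57 79.
Read back as big-endian, the last byte is least significant, giving 0x89CB11DF5779.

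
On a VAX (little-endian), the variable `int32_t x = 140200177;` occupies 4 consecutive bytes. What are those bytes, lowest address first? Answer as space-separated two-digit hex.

140200177 in hexadecimal, padded to 32 bits, is 0x085B48F1.
Split into bytes (most-significant first): 08 5B 48 F1.
In little-endian order the low byte comes first in memory.
So at ascending addresses the bytes are F1 48 5B 08.

F1 48 5B 08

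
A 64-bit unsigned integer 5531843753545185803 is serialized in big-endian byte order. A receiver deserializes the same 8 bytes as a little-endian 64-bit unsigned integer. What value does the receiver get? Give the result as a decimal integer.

808966485795849548

5531843753545185803 in 64-bit hexadecimal is 0x4CC50E95BB063A0B.
Stored big-endian, the bytes at ascending addresses are 4C C5 0E 95 BB 06 3A 0B.
Read back as little-endian, the first byte is least significant, giving 0x0B3A06BB950EC54C.
0x0B3A06BB950EC54C = 808966485795849548.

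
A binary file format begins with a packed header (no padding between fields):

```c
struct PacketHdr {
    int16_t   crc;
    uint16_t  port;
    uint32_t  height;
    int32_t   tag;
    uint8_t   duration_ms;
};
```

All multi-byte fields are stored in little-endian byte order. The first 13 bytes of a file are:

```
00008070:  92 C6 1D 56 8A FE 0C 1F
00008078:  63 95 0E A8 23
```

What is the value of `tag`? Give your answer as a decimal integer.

`tag` follows `crc` (2 B), `port` (2 B), `height` (4 B), so it starts at offset 2 + 2 + 4 = 8 and occupies 4 bytes.
Bytes at offsets 8..11: 63 95 0E A8.
Little-endian: lowest address holds the least-significant byte.
Reassemble most-significant byte first: A8 0E 95 63 → 0xA80E9563.
Top bit is set, so as a signed 32-bit value this is 0xA80E9563 − 2^32 = -1475439261.

-1475439261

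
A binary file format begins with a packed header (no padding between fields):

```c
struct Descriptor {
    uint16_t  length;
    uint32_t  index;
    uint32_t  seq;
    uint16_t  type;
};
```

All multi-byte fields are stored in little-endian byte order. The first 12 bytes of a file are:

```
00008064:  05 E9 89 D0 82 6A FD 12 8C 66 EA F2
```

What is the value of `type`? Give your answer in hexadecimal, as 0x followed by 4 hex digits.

0xF2EA

`type` follows `length` (2 B), `index` (4 B), `seq` (4 B), so it starts at offset 2 + 4 + 4 = 10 and occupies 2 bytes.
Bytes at offsets 10..11: EA F2.
Little-endian: lowest address holds the least-significant byte.
Reassemble most-significant byte first: F2 EA → 0xF2EA.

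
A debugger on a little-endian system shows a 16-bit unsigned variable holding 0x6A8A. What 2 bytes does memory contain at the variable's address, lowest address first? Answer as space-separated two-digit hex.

Split into bytes (most-significant first): 6A 8A.
Little-endian: lowest address holds the least-significant byte.
So at ascending addresses the bytes are 8A 6A.

8A 6A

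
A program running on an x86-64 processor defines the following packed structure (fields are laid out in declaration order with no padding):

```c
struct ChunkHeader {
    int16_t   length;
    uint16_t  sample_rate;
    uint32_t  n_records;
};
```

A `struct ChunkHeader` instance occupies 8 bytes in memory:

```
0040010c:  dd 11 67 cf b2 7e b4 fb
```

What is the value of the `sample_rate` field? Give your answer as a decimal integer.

`sample_rate` follows `length` (2 bytes), so it starts at byte offset 2 and occupies 2 bytes.
Bytes at offsets 2..3: 67 CF.
Little-endian: lowest address holds the least-significant byte.
Reassemble most-significant byte first: CF 67 → 0xCF67.
0xCF67 = 53095.

53095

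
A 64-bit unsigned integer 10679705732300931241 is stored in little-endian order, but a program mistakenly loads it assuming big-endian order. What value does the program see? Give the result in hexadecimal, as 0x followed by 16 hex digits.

10679705732300931241 in 64-bit hexadecimal is 0x9435EFC7AF8000A9.
Stored little-endian, the bytes at ascending addresses are A9 00 80 AF C7 EF 35 94.
Read back as big-endian, the last byte is least significant, giving 0xA90080AFC7EF3594.

0xA90080AFC7EF3594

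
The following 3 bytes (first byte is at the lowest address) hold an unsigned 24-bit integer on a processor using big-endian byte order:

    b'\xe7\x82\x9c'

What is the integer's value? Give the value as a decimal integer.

In big-endian order the high byte comes first in memory.
The bytes are already most-significant first: 0xE7829C.
0xE7829C = 15172252.

15172252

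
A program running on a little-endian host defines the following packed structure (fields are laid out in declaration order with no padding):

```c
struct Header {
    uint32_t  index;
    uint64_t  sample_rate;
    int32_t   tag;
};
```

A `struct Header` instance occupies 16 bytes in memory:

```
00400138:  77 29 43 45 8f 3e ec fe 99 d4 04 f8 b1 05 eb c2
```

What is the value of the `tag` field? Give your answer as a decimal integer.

-1024784975

`tag` follows `index` (4 B), `sample_rate` (8 B), so it starts at offset 4 + 8 = 12 and occupies 4 bytes.
Bytes at offsets 12..15: B1 05 EB C2.
Little-endian: lowest address holds the least-significant byte.
Reassemble most-significant byte first: C2 EB 05 B1 → 0xC2EB05B1.
Top bit is set, so as a signed 32-bit value this is 0xC2EB05B1 − 2^32 = -1024784975.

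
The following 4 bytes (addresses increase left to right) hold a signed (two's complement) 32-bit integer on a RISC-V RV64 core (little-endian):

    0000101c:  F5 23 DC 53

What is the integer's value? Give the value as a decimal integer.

In little-endian order the low byte comes first in memory.
Reassemble most-significant byte first: 53 DC 23 F5 → 0x53DC23F5.
0x53DC23F5 = 1406936053.

1406936053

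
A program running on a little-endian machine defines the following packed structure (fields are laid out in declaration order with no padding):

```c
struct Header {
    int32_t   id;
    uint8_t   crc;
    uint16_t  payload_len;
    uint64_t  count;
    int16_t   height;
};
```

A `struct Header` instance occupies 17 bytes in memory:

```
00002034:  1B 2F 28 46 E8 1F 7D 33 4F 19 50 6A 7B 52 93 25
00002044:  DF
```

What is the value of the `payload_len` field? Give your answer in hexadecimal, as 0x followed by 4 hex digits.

0x7D1F

`payload_len` follows `id` (4 B), `crc` (1 B), so it starts at offset 4 + 1 = 5 and occupies 2 bytes.
Bytes at offsets 5..6: 1F 7D.
In little-endian order the low byte comes first in memory.
Reassemble most-significant byte first: 7D 1F → 0x7D1F.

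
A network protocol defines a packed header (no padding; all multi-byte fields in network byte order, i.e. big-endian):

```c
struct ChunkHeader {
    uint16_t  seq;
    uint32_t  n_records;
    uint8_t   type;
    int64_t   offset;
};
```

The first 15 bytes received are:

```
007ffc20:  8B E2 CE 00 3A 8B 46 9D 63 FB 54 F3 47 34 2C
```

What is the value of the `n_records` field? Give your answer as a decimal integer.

3456121483

`n_records` follows `seq` (2 bytes), so it starts at byte offset 2 and occupies 4 bytes.
Bytes at offsets 2..5: CE 00 3A 8B.
Big-endian stores the most-significant byte at the lowest address.
The bytes are already most-significant first: 0xCE003A8B.
0xCE003A8B = 3456121483.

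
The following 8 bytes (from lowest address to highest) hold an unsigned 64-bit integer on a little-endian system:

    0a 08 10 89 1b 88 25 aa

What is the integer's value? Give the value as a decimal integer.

Little-endian: lowest address holds the least-significant byte.
Reassemble most-significant byte first: AA 25 88 1B 89 10 08 0A → 0xAA25881B8910080A.
0xAA25881B8910080A = 12260355212431067146.

12260355212431067146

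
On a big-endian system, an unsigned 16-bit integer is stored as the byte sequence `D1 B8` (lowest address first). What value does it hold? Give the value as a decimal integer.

53688

Big-endian: lowest address holds the most-significant byte.
The bytes are already most-significant first: 0xD1B8.
0xD1B8 = 53688.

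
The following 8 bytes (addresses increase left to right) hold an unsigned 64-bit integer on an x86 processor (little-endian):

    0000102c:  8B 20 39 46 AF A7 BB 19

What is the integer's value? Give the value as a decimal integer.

1854260042832355467

In little-endian order the low byte comes first in memory.
Reassemble most-significant byte first: 19 BB A7 AF 46 39 20 8B → 0x19BBA7AF4639208B.
0x19BBA7AF4639208B = 1854260042832355467.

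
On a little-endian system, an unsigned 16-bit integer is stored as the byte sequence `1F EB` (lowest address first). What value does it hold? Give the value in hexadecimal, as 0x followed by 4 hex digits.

0xEB1F

Little-endian: lowest address holds the least-significant byte.
Reassemble most-significant byte first: EB 1F → 0xEB1F.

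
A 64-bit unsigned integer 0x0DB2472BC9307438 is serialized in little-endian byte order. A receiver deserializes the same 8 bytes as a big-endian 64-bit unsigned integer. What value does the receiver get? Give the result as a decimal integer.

4067930003995079181

Stored little-endian, the bytes at ascending addresses are 38 74 30 C9 2B 47 B2 0D.
Read back as big-endian, the last byte is least significant, giving 0x387430C92B47B20D.
0x387430C92B47B20D = 4067930003995079181.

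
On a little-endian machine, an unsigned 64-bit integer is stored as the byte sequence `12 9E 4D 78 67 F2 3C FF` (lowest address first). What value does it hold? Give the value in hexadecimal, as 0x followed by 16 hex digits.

0xFF3CF267784D9E12

Little-endian: lowest address holds the least-significant byte.
Reassemble most-significant byte first: FF 3C F2 67 78 4D 9E 12 → 0xFF3CF267784D9E12.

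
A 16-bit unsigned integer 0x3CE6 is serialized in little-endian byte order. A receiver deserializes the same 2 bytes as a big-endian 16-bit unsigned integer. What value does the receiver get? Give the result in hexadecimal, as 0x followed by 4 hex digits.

0xE63C

Stored little-endian, the bytes at ascending addresses are E6 3C.
Read back as big-endian, the last byte is least significant, giving 0xE63C.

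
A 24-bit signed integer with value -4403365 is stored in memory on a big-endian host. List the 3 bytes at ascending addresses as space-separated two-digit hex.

Two's complement of -4403365 in 24 bits: 4403365 = 0x4330A5; invert → 0xBCCF5A; add 1 → 0xBCCF5B.
Split into bytes (most-significant first): BC CF 5B.
Big-endian: lowest address holds the most-significant byte.
So the memory order matches the most-significant-first order: BC CF 5B.

BC CF 5B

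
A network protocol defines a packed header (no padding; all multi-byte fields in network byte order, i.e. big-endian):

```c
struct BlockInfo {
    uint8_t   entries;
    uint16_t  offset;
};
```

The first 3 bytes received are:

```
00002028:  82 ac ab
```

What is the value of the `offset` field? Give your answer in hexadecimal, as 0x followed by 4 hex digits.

`offset` follows `entries` (1 byte), so it starts at byte offset 1 and occupies 2 bytes.
Bytes at offsets 1..2: AC AB.
Big-endian stores the most-significant byte at the lowest address.
The bytes are already most-significant first: 0xACAB.

0xACAB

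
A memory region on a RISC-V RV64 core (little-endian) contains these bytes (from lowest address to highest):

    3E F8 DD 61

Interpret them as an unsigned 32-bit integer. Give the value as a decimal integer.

Little-endian: lowest address holds the least-significant byte.
Reassemble most-significant byte first: 61 DD F8 3E → 0x61DDF83E.
0x61DDF83E = 1641936958.

1641936958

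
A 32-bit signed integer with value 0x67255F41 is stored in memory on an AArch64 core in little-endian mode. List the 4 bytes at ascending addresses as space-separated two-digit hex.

Split into bytes (most-significant first): 67 25 5F 41.
In little-endian order the low byte comes first in memory.
So at ascending addresses the bytes are 41 5F 25 67.

41 5F 25 67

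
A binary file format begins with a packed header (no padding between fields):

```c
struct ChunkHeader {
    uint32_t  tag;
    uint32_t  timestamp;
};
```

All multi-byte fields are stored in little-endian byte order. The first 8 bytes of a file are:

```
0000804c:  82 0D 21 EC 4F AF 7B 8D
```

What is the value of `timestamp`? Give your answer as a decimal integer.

2373693263

`timestamp` follows `tag` (4 bytes), so it starts at byte offset 4 and occupies 4 bytes.
Bytes at offsets 4..7: 4F AF 7B 8D.
Little-endian: lowest address holds the least-significant byte.
Reassemble most-significant byte first: 8D 7B AF 4F → 0x8D7BAF4F.
0x8D7BAF4F = 2373693263.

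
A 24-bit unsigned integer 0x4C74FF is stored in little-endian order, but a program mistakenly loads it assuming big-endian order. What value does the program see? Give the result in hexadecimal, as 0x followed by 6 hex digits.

0xFF744C

Stored little-endian, the bytes at ascending addresses are FF 74 4C.
Read back as big-endian, the last byte is least significant, giving 0xFF744C.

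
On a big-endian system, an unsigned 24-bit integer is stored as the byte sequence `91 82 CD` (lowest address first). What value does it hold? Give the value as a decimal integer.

9536205

Big-endian stores the most-significant byte at the lowest address.
The bytes are already most-significant first: 0x9182CD.
0x9182CD = 9536205.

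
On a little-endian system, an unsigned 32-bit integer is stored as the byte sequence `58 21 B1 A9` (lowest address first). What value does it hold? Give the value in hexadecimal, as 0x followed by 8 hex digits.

In little-endian order the low byte comes first in memory.
Reassemble most-significant byte first: A9 B1 21 58 → 0xA9B12158.

0xA9B12158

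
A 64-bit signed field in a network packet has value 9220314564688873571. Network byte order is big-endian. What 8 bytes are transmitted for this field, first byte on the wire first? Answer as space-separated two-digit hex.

9220314564688873571 in hexadecimal, padded to 64 bits, is 0x7FF5233EC9A40863.
Split into bytes (most-significant first): 7F F5 23 3E C9 A4 08 63.
In big-endian order the high byte comes first in memory.
So the memory order matches the most-significant-first order: 7F F5 23 3E C9 A4 08 63.

7F F5 23 3E C9 A4 08 63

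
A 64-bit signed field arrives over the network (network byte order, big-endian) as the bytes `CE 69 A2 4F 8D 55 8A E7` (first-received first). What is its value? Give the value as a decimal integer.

-3573146366784468249

Big-endian stores the most-significant byte at the lowest address.
The bytes are already most-significant first: 0xCE69A24F8D558AE7.
Top bit is set, so as a signed 64-bit value this is 0xCE69A24F8D558AE7 − 2^64 = -3573146366784468249.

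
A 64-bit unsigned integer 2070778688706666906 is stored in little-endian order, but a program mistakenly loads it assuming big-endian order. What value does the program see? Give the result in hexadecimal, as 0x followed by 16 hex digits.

0x9A61CFF43EE2BC1C

2070778688706666906 in 64-bit hexadecimal is 0x1CBCE23EF4CF619A.
Stored little-endian, the bytes at ascending addresses are 9A 61 CF F4 3E E2 BC 1C.
Read back as big-endian, the last byte is least significant, giving 0x9A61CFF43EE2BC1C.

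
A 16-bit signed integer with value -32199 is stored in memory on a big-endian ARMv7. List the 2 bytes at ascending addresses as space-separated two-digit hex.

82 39

Two's complement of -32199 in 16 bits: 32199 = 0x7DC7; invert → 0x8238; add 1 → 0x8239.
Split into bytes (most-significant first): 82 39.
Big-endian stores the most-significant byte at the lowest address.
So the memory order matches the most-significant-first order: 82 39.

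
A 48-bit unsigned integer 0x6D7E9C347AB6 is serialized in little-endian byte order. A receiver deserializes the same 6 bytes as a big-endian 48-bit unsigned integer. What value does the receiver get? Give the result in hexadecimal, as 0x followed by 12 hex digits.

0xB67A349C7E6D

Stored little-endian, the bytes at ascending addresses are B6 7A 34 9C 7E 6D.
Read back as big-endian, the last byte is least significant, giving 0xB67A349C7E6D.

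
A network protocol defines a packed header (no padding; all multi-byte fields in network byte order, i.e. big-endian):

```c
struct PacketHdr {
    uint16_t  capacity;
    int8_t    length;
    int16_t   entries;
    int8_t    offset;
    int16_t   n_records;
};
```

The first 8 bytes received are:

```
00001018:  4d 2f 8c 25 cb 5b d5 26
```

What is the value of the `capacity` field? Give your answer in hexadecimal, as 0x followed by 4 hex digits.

0x4D2F

`capacity` is the first field, at byte offset 0, occupying 2 bytes.
Bytes at offsets 0..1: 4D 2F.
Big-endian stores the most-significant byte at the lowest address.
The bytes are already most-significant first: 0x4D2F.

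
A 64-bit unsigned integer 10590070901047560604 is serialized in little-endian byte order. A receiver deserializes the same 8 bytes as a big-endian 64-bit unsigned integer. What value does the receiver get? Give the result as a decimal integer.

11243557782147692434

10590070901047560604 in 64-bit hexadecimal is 0x92F77D603B24099C.
Stored little-endian, the bytes at ascending addresses are 9C 09 24 3B 60 7D F7 92.
Read back as big-endian, the last byte is least significant, giving 0x9C09243B607DF792.
0x9C09243B607DF792 = 11243557782147692434.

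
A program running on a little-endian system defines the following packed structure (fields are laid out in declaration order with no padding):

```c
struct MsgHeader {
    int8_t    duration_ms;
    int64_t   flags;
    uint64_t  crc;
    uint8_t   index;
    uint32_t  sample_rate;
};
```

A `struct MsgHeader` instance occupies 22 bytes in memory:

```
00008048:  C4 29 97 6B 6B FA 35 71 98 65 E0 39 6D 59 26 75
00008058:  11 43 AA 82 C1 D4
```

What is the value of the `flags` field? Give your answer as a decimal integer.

`flags` follows `duration_ms` (1 byte), so it starts at byte offset 1 and occupies 8 bytes.
Bytes at offsets 1..8: 29 97 6B 6B FA 35 71 98.
Little-endian: lowest address holds the least-significant byte.
Reassemble most-significant byte first: 98 71 35 FA 6B 6B 97 29 → 0x987135FA6B6B9729.
Top bit is set, so as a signed 64-bit value this is 0x987135FA6B6B9729 − 2^64 = -7462123757915891927.

-7462123757915891927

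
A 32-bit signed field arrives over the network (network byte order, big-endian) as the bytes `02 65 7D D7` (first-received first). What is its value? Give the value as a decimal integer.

40205783

In big-endian order the high byte comes first in memory.
The bytes are already most-significant first: 0x02657DD7.
0x02657DD7 = 40205783.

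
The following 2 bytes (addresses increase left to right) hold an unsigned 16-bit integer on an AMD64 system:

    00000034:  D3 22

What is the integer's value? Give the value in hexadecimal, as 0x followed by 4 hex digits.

Little-endian: lowest address holds the least-significant byte.
Reassemble most-significant byte first: 22 D3 → 0x22D3.

0x22D3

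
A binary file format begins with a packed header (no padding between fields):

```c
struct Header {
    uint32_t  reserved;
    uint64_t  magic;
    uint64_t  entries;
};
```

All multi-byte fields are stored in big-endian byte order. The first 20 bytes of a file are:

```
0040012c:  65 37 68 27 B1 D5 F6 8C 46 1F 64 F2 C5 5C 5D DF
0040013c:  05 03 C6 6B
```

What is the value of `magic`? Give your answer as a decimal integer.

12814419397084931314

`magic` follows `reserved` (4 bytes), so it starts at byte offset 4 and occupies 8 bytes.
Bytes at offsets 4..11: B1 D5 F6 8C 46 1F 64 F2.
In big-endian order the high byte comes first in memory.
The bytes are already most-significant first: 0xB1D5F68C461F64F2.
0xB1D5F68C461F64F2 = 12814419397084931314.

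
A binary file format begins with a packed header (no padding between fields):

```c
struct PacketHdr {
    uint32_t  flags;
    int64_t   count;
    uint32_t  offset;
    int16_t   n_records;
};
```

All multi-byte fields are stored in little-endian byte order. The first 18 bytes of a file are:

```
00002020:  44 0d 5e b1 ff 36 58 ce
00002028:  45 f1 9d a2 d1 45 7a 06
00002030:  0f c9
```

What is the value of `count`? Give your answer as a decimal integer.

-6728956986104727809

`count` follows `flags` (4 bytes), so it starts at byte offset 4 and occupies 8 bytes.
Bytes at offsets 4..11: FF 36 58 CE 45 F1 9D A2.
Little-endian: lowest address holds the least-significant byte.
Reassemble most-significant byte first: A2 9D F1 45 CE 58 36 FF → 0xA29DF145CE5836FF.
Top bit is set, so as a signed 64-bit value this is 0xA29DF145CE5836FF − 2^64 = -6728956986104727809.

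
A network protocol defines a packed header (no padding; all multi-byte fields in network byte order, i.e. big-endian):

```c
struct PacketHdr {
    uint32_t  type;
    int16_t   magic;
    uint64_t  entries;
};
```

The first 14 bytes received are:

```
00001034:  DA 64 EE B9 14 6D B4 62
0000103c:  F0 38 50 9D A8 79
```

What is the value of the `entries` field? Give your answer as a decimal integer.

`entries` follows `type` (4 B), `magic` (2 B), so it starts at offset 4 + 2 = 6 and occupies 8 bytes.
Bytes at offsets 6..13: B4 62 F0 38 50 9D A8 79.
Big-endian: lowest address holds the most-significant byte.
The bytes are already most-significant first: 0xB462F038509DA879.
0xB462F038509DA879 = 12998215599206017145.

12998215599206017145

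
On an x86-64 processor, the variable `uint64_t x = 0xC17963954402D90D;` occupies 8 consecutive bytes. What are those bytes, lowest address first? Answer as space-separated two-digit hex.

0D D9 02 44 95 63 79 C1

Split into bytes (most-significant first): C1 79 63 95 44 02 D9 0D.
Little-endian stores the least-significant byte at the lowest address.
So at ascending addresses the bytes are 0D D9 02 44 95 63 79 C1.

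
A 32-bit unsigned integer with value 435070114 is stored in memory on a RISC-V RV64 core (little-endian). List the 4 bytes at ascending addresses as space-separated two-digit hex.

A2 A4 EE 19

435070114 in hexadecimal, padded to 32 bits, is 0x19EEA4A2.
Split into bytes (most-significant first): 19 EE A4 A2.
Little-endian: lowest address holds the least-significant byte.
So at ascending addresses the bytes are A2 A4 EE 19.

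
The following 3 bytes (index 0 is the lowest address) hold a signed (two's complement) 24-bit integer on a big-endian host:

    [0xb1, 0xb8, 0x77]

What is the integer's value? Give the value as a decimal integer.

-5130121

In big-endian order the high byte comes first in memory.
The bytes are already most-significant first: 0xB1B877.
Top bit is set, so as a signed 24-bit value this is 0xB1B877 − 2^24 = -5130121.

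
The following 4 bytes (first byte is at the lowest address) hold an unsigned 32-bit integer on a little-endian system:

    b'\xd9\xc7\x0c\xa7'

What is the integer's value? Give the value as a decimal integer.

Little-endian stores the least-significant byte at the lowest address.
Reassemble most-significant byte first: A7 0C C7 D9 → 0xA70CC7D9.
0xA70CC7D9 = 2802632665.

2802632665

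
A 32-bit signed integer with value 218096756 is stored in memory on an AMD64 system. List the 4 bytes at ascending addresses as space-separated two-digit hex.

218096756 in hexadecimal, padded to 32 bits, is 0x0CFFE474.
Split into bytes (most-significant first): 0C FF E4 74.
Little-endian stores the least-significant byte at the lowest address.
So at ascending addresses the bytes are 74 E4 FF 0C.

74 E4 FF 0C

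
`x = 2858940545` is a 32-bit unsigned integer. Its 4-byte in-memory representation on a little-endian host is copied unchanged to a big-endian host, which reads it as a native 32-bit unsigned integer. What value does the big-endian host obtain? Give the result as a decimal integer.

2180540330

2858940545 in 32-bit hexadecimal is 0xAA67F881.
Stored little-endian, the bytes at ascending addresses are 81 F8 67 AA.
Read back as big-endian, the last byte is least significant, giving 0x81F867AA.
0x81F867AA = 2180540330.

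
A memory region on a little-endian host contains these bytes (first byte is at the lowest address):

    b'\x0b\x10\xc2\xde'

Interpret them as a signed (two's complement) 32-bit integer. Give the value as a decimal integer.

-557707253

In little-endian order the low byte comes first in memory.
Reassemble most-significant byte first: DE C2 10 0B → 0xDEC2100B.
Top bit is set, so as a signed 32-bit value this is 0xDEC2100B − 2^32 = -557707253.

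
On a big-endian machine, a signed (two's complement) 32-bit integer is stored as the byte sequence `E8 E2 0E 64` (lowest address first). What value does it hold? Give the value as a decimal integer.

Big-endian stores the most-significant byte at the lowest address.
The bytes are already most-significant first: 0xE8E20E64.
Top bit is set, so as a signed 32-bit value this is 0xE8E20E64 − 2^32 = -387838364.

-387838364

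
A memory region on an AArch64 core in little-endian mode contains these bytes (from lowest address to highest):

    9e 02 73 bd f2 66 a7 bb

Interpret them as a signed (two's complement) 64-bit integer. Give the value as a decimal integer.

-4924854474759798114

In little-endian order the low byte comes first in memory.
Reassemble most-significant byte first: BB A7 66 F2 BD 73 02 9E → 0xBBA766F2BD73029E.
Top bit is set, so as a signed 64-bit value this is 0xBBA766F2BD73029E − 2^64 = -4924854474759798114.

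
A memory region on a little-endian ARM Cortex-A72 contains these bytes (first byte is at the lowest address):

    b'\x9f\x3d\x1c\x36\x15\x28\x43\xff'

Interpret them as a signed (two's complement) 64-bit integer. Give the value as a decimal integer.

Little-endian stores the least-significant byte at the lowest address.
Reassemble most-significant byte first: FF 43 28 15 36 1C 3D 9F → 0xFF432815361C3D9F.
Top bit is set, so as a signed 64-bit value this is 0xFF432815361C3D9F − 2^64 = -53154699031069281.

-53154699031069281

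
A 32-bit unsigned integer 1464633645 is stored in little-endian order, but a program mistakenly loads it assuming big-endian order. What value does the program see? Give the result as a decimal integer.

763972695

1464633645 in 32-bit hexadecimal is 0x574C892D.
Stored little-endian, the bytes at ascending addresses are 2D 89 4C 57.
Read back as big-endian, the last byte is least significant, giving 0x2D894C57.
0x2D894C57 = 763972695.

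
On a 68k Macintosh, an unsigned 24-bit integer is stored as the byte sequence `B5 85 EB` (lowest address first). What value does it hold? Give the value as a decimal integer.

11896299

Big-endian: lowest address holds the most-significant byte.
The bytes are already most-significant first: 0xB585EB.
0xB585EB = 11896299.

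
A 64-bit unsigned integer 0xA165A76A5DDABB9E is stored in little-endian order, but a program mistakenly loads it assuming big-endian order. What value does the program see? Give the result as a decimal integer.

Stored little-endian, the bytes at ascending addresses are 9E BB DA 5D 6A A7 65 A1.
Read back as big-endian, the last byte is least significant, giving 0x9EBBDA5D6AA765A1.
0x9EBBDA5D6AA765A1 = 11437975773393675681.

11437975773393675681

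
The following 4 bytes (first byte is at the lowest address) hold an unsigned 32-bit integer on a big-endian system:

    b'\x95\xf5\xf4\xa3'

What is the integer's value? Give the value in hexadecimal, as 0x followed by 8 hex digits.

0x95F5F4A3

Big-endian stores the most-significant byte at the lowest address.
The bytes are already most-significant first: 0x95F5F4A3.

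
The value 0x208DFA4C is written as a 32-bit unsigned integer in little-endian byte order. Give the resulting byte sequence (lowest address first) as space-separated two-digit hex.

4C FA 8D 20

Split into bytes (most-significant first): 20 8D FA 4C.
Little-endian: lowest address holds the least-significant byte.
So at ascending addresses the bytes are 4C FA 8D 20.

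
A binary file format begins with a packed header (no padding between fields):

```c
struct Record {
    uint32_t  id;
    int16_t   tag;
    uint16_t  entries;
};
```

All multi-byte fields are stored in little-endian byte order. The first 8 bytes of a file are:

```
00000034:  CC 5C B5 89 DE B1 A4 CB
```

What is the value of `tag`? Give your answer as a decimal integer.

-20002

`tag` follows `id` (4 bytes), so it starts at byte offset 4 and occupies 2 bytes.
Bytes at offsets 4..5: DE B1.
Little-endian stores the least-significant byte at the lowest address.
Reassemble most-significant byte first: B1 DE → 0xB1DE.
Top bit is set, so as a signed 16-bit value this is 0xB1DE − 2^16 = -20002.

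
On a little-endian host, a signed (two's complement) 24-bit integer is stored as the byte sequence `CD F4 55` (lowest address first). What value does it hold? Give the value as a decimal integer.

Little-endian: lowest address holds the least-significant byte.
Reassemble most-significant byte first: 55 F4 CD → 0x55F4CD.
0x55F4CD = 5633229.

5633229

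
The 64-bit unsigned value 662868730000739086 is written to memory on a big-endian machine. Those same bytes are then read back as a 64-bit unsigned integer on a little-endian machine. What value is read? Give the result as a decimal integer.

662868730000739086 in 64-bit hexadecimal is 0x0932FB9910688B0E.
Stored big-endian, the bytes at ascending addresses are 09 32 FB 99 10 68 8B 0E.
Read back as little-endian, the first byte is least significant, giving 0x0E8B681099FB3209.
0x0E8B681099FB3209 = 1048045758805914121.

1048045758805914121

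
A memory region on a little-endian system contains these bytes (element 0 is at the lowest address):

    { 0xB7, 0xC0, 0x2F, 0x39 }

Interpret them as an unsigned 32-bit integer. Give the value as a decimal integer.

959430839

Little-endian: lowest address holds the least-significant byte.
Reassemble most-significant byte first: 39 2F C0 B7 → 0x392FC0B7.
0x392FC0B7 = 959430839.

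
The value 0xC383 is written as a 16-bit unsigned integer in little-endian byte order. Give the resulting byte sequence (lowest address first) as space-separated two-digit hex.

Split into bytes (most-significant first): C3 83.
Little-endian: lowest address holds the least-significant byte.
So at ascending addresses the bytes are 83 C3.

83 C3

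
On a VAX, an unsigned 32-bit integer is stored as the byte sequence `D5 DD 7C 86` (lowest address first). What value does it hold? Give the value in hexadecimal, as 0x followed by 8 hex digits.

0x867CDDD5

Little-endian: lowest address holds the least-significant byte.
Reassemble most-significant byte first: 86 7C DD D5 → 0x867CDDD5.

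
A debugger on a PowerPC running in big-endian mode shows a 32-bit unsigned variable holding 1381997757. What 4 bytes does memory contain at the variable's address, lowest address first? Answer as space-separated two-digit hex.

52 5F 9C BD

1381997757 in hexadecimal, padded to 32 bits, is 0x525F9CBD.
Split into bytes (most-significant first): 52 5F 9C BD.
Big-endian stores the most-significant byte at the lowest address.
So the memory order matches the most-significant-first order: 52 5F 9C BD.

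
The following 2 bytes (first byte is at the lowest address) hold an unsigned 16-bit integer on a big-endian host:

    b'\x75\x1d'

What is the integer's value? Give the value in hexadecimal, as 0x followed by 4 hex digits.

Big-endian: lowest address holds the most-significant byte.
The bytes are already most-significant first: 0x751D.

0x751D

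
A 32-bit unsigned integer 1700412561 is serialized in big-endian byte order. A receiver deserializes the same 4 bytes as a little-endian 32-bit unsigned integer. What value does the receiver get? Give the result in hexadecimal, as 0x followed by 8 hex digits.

0x913C5A65

1700412561 in 32-bit hexadecimal is 0x655A3C91.
Stored big-endian, the bytes at ascending addresses are 65 5A 3C 91.
Read back as little-endian, the first byte is least significant, giving 0x913C5A65.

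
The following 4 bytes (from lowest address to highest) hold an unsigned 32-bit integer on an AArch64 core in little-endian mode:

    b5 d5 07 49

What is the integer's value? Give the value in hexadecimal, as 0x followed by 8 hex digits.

0x4907D5B5

In little-endian order the low byte comes first in memory.
Reassemble most-significant byte first: 49 07 D5 B5 → 0x4907D5B5.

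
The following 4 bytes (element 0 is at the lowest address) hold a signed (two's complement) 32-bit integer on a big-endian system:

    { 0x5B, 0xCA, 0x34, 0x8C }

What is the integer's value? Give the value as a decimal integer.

Big-endian: lowest address holds the most-significant byte.
The bytes are already most-significant first: 0x5BCA348C.
0x5BCA348C = 1539978380.

1539978380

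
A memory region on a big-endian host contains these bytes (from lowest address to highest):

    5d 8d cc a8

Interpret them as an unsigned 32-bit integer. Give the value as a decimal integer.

1569574056

Big-endian stores the most-significant byte at the lowest address.
The bytes are already most-significant first: 0x5D8DCCA8.
0x5D8DCCA8 = 1569574056.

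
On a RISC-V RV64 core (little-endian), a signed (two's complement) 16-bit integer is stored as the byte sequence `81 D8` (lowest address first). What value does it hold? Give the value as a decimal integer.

-10111

Little-endian stores the least-significant byte at the lowest address.
Reassemble most-significant byte first: D8 81 → 0xD881.
Top bit is set, so as a signed 16-bit value this is 0xD881 − 2^16 = -10111.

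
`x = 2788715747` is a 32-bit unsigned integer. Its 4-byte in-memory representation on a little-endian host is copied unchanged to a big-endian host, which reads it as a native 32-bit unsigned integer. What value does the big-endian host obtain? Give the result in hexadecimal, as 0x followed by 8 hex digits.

2788715747 in 32-bit hexadecimal is 0xA6386CE3.
Stored little-endian, the bytes at ascending addresses are E3 6C 38 A6.
Read back as big-endian, the last byte is least significant, giving 0xE36C38A6.

0xE36C38A6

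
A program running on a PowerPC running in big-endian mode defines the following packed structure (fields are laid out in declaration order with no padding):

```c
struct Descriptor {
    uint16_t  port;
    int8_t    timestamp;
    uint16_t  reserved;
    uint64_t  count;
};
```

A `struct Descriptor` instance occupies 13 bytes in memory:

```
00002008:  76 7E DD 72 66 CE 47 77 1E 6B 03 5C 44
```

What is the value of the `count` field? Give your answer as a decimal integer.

`count` follows `port` (2 B), `timestamp` (1 B), `reserved` (2 B), so it starts at offset 2 + 1 + 2 = 5 and occupies 8 bytes.
Bytes at offsets 5..12: CE 47 77 1E 6B 03 5C 44.
In big-endian order the high byte comes first in memory.
The bytes are already most-significant first: 0xCE47771E6B035C44.
0xCE47771E6B035C44 = 14863980067687717956.

14863980067687717956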